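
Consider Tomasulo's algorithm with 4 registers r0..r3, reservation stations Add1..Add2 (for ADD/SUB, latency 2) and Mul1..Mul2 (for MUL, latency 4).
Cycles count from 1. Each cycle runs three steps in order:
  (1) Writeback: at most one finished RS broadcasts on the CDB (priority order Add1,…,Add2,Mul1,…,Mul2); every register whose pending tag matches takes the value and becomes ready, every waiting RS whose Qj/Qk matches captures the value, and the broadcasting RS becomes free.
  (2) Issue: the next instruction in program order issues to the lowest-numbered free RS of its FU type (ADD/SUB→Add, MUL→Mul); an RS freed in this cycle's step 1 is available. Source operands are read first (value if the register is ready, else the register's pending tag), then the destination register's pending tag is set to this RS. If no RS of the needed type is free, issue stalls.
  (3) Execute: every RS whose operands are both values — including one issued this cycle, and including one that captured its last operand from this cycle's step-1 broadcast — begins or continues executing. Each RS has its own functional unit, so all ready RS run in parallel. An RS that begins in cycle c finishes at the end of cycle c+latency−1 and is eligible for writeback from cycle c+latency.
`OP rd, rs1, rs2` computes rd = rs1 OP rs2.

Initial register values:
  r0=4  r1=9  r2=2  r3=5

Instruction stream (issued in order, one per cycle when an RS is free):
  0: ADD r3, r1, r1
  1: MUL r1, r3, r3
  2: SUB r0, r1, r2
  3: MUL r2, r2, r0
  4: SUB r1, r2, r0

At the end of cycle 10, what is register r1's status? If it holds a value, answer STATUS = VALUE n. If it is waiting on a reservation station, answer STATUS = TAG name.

cycle 1: issue ADD r3<-Add1 // r0:4,r1:9,r2:2,r3:Add1
cycle 2: issue MUL r1<-Mul1 // r0:4,r1:Mul1,r2:2,r3:Add1
cycle 3: CDB Add1=18; issue SUB r0<-Add1 // r0:Add1,r1:Mul1,r2:2,r3:18
cycle 4: issue MUL r2<-Mul2 // r0:Add1,r1:Mul1,r2:Mul2,r3:18
cycle 5: issue SUB r1<-Add2 // r0:Add1,r1:Add2,r2:Mul2,r3:18
cycle 6: - // r0:Add1,r1:Add2,r2:Mul2,r3:18
cycle 7: CDB Mul1=324 // r0:Add1,r1:Add2,r2:Mul2,r3:18
cycle 8: - // r0:Add1,r1:Add2,r2:Mul2,r3:18
cycle 9: CDB Add1=322 // r0:322,r1:Add2,r2:Mul2,r3:18
cycle 10: - // r0:322,r1:Add2,r2:Mul2,r3:18

STATUS = TAG Add2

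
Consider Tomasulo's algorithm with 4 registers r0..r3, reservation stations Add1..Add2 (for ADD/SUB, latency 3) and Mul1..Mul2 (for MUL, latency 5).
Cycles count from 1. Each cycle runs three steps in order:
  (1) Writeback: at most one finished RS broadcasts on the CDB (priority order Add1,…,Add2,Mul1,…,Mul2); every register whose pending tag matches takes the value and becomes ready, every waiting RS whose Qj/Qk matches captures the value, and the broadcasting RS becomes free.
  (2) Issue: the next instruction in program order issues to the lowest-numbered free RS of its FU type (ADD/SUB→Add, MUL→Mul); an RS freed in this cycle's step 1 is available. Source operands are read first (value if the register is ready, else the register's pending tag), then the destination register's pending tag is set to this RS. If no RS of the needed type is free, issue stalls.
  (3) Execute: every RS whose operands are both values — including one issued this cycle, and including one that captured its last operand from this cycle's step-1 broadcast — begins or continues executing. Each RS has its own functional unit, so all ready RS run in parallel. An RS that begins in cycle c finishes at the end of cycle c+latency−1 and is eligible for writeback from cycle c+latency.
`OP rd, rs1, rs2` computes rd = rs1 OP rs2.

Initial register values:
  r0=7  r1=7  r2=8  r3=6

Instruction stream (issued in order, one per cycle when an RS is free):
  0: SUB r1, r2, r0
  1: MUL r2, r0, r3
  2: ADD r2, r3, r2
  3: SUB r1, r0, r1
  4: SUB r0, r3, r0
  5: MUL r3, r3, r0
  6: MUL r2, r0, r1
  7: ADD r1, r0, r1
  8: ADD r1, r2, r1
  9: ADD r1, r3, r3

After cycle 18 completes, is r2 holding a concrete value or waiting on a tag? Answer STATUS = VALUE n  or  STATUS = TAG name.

STATUS = VALUE -6

c1: issue SUB r1<-Add1 | r0:7,r1:Add1,r2:8,r3:6
c2: issue MUL r2<-Mul1 | r0:7,r1:Add1,r2:Mul1,r3:6
c3: issue ADD r2<-Add2 | r0:7,r1:Add1,r2:Add2,r3:6
c4: CDB Add1=1; issue SUB r1<-Add1 | r0:7,r1:Add1,r2:Add2,r3:6
c5: stall | r0:7,r1:Add1,r2:Add2,r3:6
c6: stall | r0:7,r1:Add1,r2:Add2,r3:6
c7: CDB Add1=6; issue SUB r0<-Add1 | r0:Add1,r1:6,r2:Add2,r3:6
c8: CDB Mul1=42; issue MUL r3<-Mul1 | r0:Add1,r1:6,r2:Add2,r3:Mul1
c9: issue MUL r2<-Mul2 | r0:Add1,r1:6,r2:Mul2,r3:Mul1
c10: CDB Add1=-1; issue ADD r1<-Add1 | r0:-1,r1:Add1,r2:Mul2,r3:Mul1
c11: CDB Add2=48; issue ADD r1<-Add2 | r0:-1,r1:Add2,r2:Mul2,r3:Mul1
c12: stall | r0:-1,r1:Add2,r2:Mul2,r3:Mul1
c13: CDB Add1=5; issue ADD r1<-Add1 | r0:-1,r1:Add1,r2:Mul2,r3:Mul1
c14: - | r0:-1,r1:Add1,r2:Mul2,r3:Mul1
c15: CDB Mul1=-6 | r0:-1,r1:Add1,r2:Mul2,r3:-6
c16: CDB Mul2=-6 | r0:-1,r1:Add1,r2:-6,r3:-6
c17: - | r0:-1,r1:Add1,r2:-6,r3:-6
c18: CDB Add1=-12 | r0:-1,r1:-12,r2:-6,r3:-6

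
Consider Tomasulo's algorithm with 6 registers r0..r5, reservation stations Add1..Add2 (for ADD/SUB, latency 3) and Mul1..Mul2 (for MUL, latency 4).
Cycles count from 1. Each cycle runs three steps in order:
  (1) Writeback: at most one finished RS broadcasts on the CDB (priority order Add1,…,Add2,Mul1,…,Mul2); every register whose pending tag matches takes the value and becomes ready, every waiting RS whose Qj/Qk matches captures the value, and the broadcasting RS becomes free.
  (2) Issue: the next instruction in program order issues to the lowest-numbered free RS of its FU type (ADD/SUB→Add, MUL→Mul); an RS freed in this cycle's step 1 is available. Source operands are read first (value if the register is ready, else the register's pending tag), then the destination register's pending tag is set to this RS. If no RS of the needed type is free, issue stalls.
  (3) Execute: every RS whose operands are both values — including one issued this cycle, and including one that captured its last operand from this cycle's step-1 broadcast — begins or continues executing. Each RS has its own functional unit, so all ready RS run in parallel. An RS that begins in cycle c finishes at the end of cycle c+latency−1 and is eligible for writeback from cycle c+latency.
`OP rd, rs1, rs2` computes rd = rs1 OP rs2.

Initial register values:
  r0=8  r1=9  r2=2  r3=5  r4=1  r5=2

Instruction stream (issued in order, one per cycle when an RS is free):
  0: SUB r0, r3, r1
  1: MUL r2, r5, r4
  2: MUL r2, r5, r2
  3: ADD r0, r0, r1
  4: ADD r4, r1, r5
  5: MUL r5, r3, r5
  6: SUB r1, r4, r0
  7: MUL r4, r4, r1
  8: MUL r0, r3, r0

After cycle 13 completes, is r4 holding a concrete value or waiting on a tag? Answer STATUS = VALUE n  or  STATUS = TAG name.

c1: issue SUB r0<-Add1 | r0:Add1,r1:9,r2:2,r3:5,r4:1,r5:2
c2: issue MUL r2<-Mul1 | r0:Add1,r1:9,r2:Mul1,r3:5,r4:1,r5:2
c3: issue MUL r2<-Mul2 | r0:Add1,r1:9,r2:Mul2,r3:5,r4:1,r5:2
c4: CDB Add1=-4; issue ADD r0<-Add1 | r0:Add1,r1:9,r2:Mul2,r3:5,r4:1,r5:2
c5: issue ADD r4<-Add2 | r0:Add1,r1:9,r2:Mul2,r3:5,r4:Add2,r5:2
c6: CDB Mul1=2; issue MUL r5<-Mul1 | r0:Add1,r1:9,r2:Mul2,r3:5,r4:Add2,r5:Mul1
c7: CDB Add1=5; issue SUB r1<-Add1 | r0:5,r1:Add1,r2:Mul2,r3:5,r4:Add2,r5:Mul1
c8: CDB Add2=11; stall | r0:5,r1:Add1,r2:Mul2,r3:5,r4:11,r5:Mul1
c9: stall | r0:5,r1:Add1,r2:Mul2,r3:5,r4:11,r5:Mul1
c10: CDB Mul1=10; issue MUL r4<-Mul1 | r0:5,r1:Add1,r2:Mul2,r3:5,r4:Mul1,r5:10
c11: CDB Add1=6; stall | r0:5,r1:6,r2:Mul2,r3:5,r4:Mul1,r5:10
c12: CDB Mul2=4; issue MUL r0<-Mul2 | r0:Mul2,r1:6,r2:4,r3:5,r4:Mul1,r5:10
c13: - | r0:Mul2,r1:6,r2:4,r3:5,r4:Mul1,r5:10

STATUS = TAG Mul1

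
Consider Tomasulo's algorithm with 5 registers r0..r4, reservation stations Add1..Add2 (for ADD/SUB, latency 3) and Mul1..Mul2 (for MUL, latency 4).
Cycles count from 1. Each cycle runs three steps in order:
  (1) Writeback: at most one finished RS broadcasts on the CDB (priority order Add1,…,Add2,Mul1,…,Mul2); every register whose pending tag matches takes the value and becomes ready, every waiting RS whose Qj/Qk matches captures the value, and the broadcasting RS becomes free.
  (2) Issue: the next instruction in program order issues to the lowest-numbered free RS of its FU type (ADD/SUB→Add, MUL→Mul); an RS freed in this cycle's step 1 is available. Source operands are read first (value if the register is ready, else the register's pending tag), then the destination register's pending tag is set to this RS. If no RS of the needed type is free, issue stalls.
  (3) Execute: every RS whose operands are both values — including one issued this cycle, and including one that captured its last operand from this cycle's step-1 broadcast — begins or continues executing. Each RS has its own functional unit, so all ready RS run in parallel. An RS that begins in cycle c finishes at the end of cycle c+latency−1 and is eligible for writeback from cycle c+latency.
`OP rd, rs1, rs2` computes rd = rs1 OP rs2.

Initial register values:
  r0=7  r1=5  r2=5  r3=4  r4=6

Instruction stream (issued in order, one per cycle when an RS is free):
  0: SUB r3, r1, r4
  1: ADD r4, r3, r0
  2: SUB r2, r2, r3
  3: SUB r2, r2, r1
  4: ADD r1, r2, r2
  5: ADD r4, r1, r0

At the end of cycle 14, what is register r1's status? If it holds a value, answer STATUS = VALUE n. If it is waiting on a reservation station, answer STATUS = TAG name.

STATUS = VALUE 2

  c1: issue SUB r3<-Add1  regs: r0:7,r1:5,r2:5,r3:Add1,r4:6
  c2: issue ADD r4<-Add2  regs: r0:7,r1:5,r2:5,r3:Add1,r4:Add2
  c3: stall  regs: r0:7,r1:5,r2:5,r3:Add1,r4:Add2
  c4: CDB Add1=-1; issue SUB r2<-Add1  regs: r0:7,r1:5,r2:Add1,r3:-1,r4:Add2
  c5: stall  regs: r0:7,r1:5,r2:Add1,r3:-1,r4:Add2
  c6: stall  regs: r0:7,r1:5,r2:Add1,r3:-1,r4:Add2
  c7: CDB Add1=6; issue SUB r2<-Add1  regs: r0:7,r1:5,r2:Add1,r3:-1,r4:Add2
  c8: CDB Add2=6; issue ADD r1<-Add2  regs: r0:7,r1:Add2,r2:Add1,r3:-1,r4:6
  c9: stall  regs: r0:7,r1:Add2,r2:Add1,r3:-1,r4:6
  c10: CDB Add1=1; issue ADD r4<-Add1  regs: r0:7,r1:Add2,r2:1,r3:-1,r4:Add1
  c11: -  regs: r0:7,r1:Add2,r2:1,r3:-1,r4:Add1
  c12: -  regs: r0:7,r1:Add2,r2:1,r3:-1,r4:Add1
  c13: CDB Add2=2  regs: r0:7,r1:2,r2:1,r3:-1,r4:Add1
  c14: -  regs: r0:7,r1:2,r2:1,r3:-1,r4:Add1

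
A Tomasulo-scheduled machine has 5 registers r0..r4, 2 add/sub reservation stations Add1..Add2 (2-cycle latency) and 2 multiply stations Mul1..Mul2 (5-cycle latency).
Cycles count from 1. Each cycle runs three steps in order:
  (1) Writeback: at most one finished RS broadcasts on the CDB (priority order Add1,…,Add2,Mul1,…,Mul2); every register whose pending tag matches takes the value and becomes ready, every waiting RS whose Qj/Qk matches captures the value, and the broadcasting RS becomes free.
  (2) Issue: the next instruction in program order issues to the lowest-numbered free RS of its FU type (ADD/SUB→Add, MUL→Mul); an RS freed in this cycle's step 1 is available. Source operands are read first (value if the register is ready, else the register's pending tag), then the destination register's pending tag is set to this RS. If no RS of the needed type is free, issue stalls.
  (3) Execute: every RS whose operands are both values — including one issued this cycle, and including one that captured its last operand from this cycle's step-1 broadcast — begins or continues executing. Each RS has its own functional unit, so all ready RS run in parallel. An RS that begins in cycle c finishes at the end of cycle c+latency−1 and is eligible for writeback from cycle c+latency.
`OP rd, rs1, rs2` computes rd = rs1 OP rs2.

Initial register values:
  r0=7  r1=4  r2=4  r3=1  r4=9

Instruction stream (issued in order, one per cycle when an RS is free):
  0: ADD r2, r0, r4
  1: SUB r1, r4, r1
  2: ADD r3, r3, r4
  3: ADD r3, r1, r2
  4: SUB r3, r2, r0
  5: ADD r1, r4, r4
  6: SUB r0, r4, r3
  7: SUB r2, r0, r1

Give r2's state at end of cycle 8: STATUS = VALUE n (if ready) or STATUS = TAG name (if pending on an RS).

c1: issue ADD r2<-Add1 | r0:7,r1:4,r2:Add1,r3:1,r4:9
c2: issue SUB r1<-Add2 | r0:7,r1:Add2,r2:Add1,r3:1,r4:9
c3: CDB Add1=16; issue ADD r3<-Add1 | r0:7,r1:Add2,r2:16,r3:Add1,r4:9
c4: CDB Add2=5; issue ADD r3<-Add2 | r0:7,r1:5,r2:16,r3:Add2,r4:9
c5: CDB Add1=10; issue SUB r3<-Add1 | r0:7,r1:5,r2:16,r3:Add1,r4:9
c6: CDB Add2=21; issue ADD r1<-Add2 | r0:7,r1:Add2,r2:16,r3:Add1,r4:9
c7: CDB Add1=9; issue SUB r0<-Add1 | r0:Add1,r1:Add2,r2:16,r3:9,r4:9
c8: CDB Add2=18; issue SUB r2<-Add2 | r0:Add1,r1:18,r2:Add2,r3:9,r4:9

STATUS = TAG Add2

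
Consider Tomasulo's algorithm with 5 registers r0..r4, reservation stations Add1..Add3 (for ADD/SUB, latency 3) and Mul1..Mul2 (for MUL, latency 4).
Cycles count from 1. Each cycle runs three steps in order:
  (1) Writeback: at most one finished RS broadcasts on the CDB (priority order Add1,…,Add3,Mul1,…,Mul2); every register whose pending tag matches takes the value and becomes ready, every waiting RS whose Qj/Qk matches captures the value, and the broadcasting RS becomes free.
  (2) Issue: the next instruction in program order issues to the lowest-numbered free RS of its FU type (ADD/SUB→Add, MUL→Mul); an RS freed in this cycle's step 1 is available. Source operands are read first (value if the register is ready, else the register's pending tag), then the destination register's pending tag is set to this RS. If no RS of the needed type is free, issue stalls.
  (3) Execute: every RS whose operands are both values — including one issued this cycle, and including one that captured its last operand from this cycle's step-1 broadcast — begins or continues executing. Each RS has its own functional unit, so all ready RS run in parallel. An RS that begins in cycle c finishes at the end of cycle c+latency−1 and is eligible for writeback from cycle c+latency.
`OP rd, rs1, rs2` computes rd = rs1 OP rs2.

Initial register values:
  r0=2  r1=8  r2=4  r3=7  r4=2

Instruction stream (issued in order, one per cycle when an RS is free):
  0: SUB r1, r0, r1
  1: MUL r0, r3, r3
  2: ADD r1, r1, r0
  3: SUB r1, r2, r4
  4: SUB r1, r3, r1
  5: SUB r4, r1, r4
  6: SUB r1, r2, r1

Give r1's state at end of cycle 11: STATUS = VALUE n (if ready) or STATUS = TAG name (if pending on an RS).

  c1: issue SUB r1<-Add1  regs: r0:2,r1:Add1,r2:4,r3:7,r4:2
  c2: issue MUL r0<-Mul1  regs: r0:Mul1,r1:Add1,r2:4,r3:7,r4:2
  c3: issue ADD r1<-Add2  regs: r0:Mul1,r1:Add2,r2:4,r3:7,r4:2
  c4: CDB Add1=-6; issue SUB r1<-Add1  regs: r0:Mul1,r1:Add1,r2:4,r3:7,r4:2
  c5: issue SUB r1<-Add3  regs: r0:Mul1,r1:Add3,r2:4,r3:7,r4:2
  c6: CDB Mul1=49; stall  regs: r0:49,r1:Add3,r2:4,r3:7,r4:2
  c7: CDB Add1=2; issue SUB r4<-Add1  regs: r0:49,r1:Add3,r2:4,r3:7,r4:Add1
  c8: stall  regs: r0:49,r1:Add3,r2:4,r3:7,r4:Add1
  c9: CDB Add2=43; issue SUB r1<-Add2  regs: r0:49,r1:Add2,r2:4,r3:7,r4:Add1
  c10: CDB Add3=5  regs: r0:49,r1:Add2,r2:4,r3:7,r4:Add1
  c11: -  regs: r0:49,r1:Add2,r2:4,r3:7,r4:Add1

STATUS = TAG Add2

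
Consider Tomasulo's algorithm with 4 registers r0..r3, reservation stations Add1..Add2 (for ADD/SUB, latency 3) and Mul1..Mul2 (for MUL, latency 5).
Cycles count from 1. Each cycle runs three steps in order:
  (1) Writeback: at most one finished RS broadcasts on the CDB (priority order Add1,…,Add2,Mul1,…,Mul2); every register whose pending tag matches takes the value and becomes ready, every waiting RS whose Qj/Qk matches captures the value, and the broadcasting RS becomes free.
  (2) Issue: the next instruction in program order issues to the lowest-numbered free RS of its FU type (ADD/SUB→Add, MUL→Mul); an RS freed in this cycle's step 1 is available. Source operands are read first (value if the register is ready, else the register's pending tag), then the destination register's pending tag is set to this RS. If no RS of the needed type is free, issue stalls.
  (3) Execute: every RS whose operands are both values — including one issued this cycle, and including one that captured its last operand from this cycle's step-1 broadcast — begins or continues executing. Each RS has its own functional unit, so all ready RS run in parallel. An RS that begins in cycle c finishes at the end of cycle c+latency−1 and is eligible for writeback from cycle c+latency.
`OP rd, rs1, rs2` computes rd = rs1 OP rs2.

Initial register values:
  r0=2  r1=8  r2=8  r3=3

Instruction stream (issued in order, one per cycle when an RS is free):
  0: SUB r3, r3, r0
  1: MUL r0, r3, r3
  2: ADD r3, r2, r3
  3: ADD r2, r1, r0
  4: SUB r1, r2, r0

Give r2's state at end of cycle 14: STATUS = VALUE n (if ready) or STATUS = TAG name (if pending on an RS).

  c1: issue SUB r3<-Add1  regs: r0:2,r1:8,r2:8,r3:Add1
  c2: issue MUL r0<-Mul1  regs: r0:Mul1,r1:8,r2:8,r3:Add1
  c3: issue ADD r3<-Add2  regs: r0:Mul1,r1:8,r2:8,r3:Add2
  c4: CDB Add1=1; issue ADD r2<-Add1  regs: r0:Mul1,r1:8,r2:Add1,r3:Add2
  c5: stall  regs: r0:Mul1,r1:8,r2:Add1,r3:Add2
  c6: stall  regs: r0:Mul1,r1:8,r2:Add1,r3:Add2
  c7: CDB Add2=9; issue SUB r1<-Add2  regs: r0:Mul1,r1:Add2,r2:Add1,r3:9
  c8: -  regs: r0:Mul1,r1:Add2,r2:Add1,r3:9
  c9: CDB Mul1=1  regs: r0:1,r1:Add2,r2:Add1,r3:9
  c10: -  regs: r0:1,r1:Add2,r2:Add1,r3:9
  c11: -  regs: r0:1,r1:Add2,r2:Add1,r3:9
  c12: CDB Add1=9  regs: r0:1,r1:Add2,r2:9,r3:9
  c13: -  regs: r0:1,r1:Add2,r2:9,r3:9
  c14: -  regs: r0:1,r1:Add2,r2:9,r3:9

STATUS = VALUE 9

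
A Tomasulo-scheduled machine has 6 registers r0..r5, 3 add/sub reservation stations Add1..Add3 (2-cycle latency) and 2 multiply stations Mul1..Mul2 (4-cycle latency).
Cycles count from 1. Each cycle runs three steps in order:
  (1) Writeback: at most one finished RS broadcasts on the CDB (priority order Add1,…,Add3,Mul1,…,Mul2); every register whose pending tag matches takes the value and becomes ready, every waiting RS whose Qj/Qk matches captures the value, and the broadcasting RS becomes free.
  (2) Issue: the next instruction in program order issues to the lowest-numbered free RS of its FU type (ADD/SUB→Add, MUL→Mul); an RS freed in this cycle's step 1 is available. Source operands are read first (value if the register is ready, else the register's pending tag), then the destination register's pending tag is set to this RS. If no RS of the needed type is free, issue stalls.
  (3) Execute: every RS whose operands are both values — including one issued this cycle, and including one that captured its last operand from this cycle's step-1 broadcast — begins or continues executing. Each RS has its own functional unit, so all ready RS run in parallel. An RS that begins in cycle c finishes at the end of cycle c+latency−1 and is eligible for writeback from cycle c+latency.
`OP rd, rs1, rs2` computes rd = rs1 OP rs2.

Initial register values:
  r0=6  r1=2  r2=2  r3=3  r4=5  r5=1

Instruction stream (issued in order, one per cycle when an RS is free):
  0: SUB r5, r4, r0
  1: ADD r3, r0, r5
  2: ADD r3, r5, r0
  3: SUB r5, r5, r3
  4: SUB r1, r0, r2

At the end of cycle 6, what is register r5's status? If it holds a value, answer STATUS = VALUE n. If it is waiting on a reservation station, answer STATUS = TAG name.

STATUS = TAG Add3

c1: issue SUB r5<-Add1 | r0:6,r1:2,r2:2,r3:3,r4:5,r5:Add1
c2: issue ADD r3<-Add2 | r0:6,r1:2,r2:2,r3:Add2,r4:5,r5:Add1
c3: CDB Add1=-1; issue ADD r3<-Add1 | r0:6,r1:2,r2:2,r3:Add1,r4:5,r5:-1
c4: issue SUB r5<-Add3 | r0:6,r1:2,r2:2,r3:Add1,r4:5,r5:Add3
c5: CDB Add1=5; issue SUB r1<-Add1 | r0:6,r1:Add1,r2:2,r3:5,r4:5,r5:Add3
c6: CDB Add2=5 | r0:6,r1:Add1,r2:2,r3:5,r4:5,r5:Add3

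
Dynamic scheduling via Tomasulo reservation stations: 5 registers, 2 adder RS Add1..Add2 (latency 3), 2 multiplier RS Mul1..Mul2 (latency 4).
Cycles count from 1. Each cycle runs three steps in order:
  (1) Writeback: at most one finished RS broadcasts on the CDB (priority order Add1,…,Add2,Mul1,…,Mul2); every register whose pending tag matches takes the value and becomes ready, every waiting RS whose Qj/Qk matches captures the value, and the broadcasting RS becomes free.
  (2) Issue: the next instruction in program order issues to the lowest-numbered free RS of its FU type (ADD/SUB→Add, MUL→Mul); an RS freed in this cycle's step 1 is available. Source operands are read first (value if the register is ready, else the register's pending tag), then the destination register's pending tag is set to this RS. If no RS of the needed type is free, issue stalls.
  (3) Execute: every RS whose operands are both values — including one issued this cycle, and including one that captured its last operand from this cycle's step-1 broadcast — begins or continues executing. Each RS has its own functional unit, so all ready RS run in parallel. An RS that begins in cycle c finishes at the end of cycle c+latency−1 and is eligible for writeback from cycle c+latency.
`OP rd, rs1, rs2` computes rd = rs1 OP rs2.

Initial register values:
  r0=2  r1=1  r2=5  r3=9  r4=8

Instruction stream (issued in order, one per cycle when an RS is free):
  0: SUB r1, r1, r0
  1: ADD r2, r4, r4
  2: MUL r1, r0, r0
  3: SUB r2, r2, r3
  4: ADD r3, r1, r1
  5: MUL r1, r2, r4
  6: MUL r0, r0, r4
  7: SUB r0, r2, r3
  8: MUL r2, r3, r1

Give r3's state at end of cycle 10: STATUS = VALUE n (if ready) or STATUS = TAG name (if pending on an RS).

  c1: issue SUB r1<-Add1  regs: r0:2,r1:Add1,r2:5,r3:9,r4:8
  c2: issue ADD r2<-Add2  regs: r0:2,r1:Add1,r2:Add2,r3:9,r4:8
  c3: issue MUL r1<-Mul1  regs: r0:2,r1:Mul1,r2:Add2,r3:9,r4:8
  c4: CDB Add1=-1; issue SUB r2<-Add1  regs: r0:2,r1:Mul1,r2:Add1,r3:9,r4:8
  c5: CDB Add2=16; issue ADD r3<-Add2  regs: r0:2,r1:Mul1,r2:Add1,r3:Add2,r4:8
  c6: issue MUL r1<-Mul2  regs: r0:2,r1:Mul2,r2:Add1,r3:Add2,r4:8
  c7: CDB Mul1=4; issue MUL r0<-Mul1  regs: r0:Mul1,r1:Mul2,r2:Add1,r3:Add2,r4:8
  c8: CDB Add1=7; issue SUB r0<-Add1  regs: r0:Add1,r1:Mul2,r2:7,r3:Add2,r4:8
  c9: stall  regs: r0:Add1,r1:Mul2,r2:7,r3:Add2,r4:8
  c10: CDB Add2=8; stall  regs: r0:Add1,r1:Mul2,r2:7,r3:8,r4:8

STATUS = VALUE 8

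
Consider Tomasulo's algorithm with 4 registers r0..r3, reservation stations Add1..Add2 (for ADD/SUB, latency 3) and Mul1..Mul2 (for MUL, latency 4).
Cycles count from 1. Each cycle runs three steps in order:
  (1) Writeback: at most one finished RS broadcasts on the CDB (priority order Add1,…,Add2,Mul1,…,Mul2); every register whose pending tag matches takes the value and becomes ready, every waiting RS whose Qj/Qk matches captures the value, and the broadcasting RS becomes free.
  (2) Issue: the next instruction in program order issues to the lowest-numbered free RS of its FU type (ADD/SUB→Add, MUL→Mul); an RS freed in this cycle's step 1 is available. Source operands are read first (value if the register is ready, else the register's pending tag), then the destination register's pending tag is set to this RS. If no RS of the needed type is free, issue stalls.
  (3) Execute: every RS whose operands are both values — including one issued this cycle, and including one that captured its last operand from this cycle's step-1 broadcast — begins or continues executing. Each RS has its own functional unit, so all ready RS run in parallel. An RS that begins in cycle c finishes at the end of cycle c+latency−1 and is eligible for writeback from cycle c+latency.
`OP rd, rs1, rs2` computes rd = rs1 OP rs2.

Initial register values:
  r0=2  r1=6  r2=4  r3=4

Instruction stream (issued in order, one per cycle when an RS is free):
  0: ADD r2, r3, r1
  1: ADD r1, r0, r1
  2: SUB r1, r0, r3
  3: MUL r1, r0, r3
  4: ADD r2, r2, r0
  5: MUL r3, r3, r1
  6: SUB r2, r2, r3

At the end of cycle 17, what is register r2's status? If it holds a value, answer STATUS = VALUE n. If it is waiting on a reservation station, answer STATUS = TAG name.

cycle 1: issue ADD r2<-Add1 // r0:2,r1:6,r2:Add1,r3:4
cycle 2: issue ADD r1<-Add2 // r0:2,r1:Add2,r2:Add1,r3:4
cycle 3: stall // r0:2,r1:Add2,r2:Add1,r3:4
cycle 4: CDB Add1=10; issue SUB r1<-Add1 // r0:2,r1:Add1,r2:10,r3:4
cycle 5: CDB Add2=8; issue MUL r1<-Mul1 // r0:2,r1:Mul1,r2:10,r3:4
cycle 6: issue ADD r2<-Add2 // r0:2,r1:Mul1,r2:Add2,r3:4
cycle 7: CDB Add1=-2; issue MUL r3<-Mul2 // r0:2,r1:Mul1,r2:Add2,r3:Mul2
cycle 8: issue SUB r2<-Add1 // r0:2,r1:Mul1,r2:Add1,r3:Mul2
cycle 9: CDB Add2=12 // r0:2,r1:Mul1,r2:Add1,r3:Mul2
cycle 10: CDB Mul1=8 // r0:2,r1:8,r2:Add1,r3:Mul2
cycle 11: - // r0:2,r1:8,r2:Add1,r3:Mul2
cycle 12: - // r0:2,r1:8,r2:Add1,r3:Mul2
cycle 13: - // r0:2,r1:8,r2:Add1,r3:Mul2
cycle 14: CDB Mul2=32 // r0:2,r1:8,r2:Add1,r3:32
cycle 15: - // r0:2,r1:8,r2:Add1,r3:32
cycle 16: - // r0:2,r1:8,r2:Add1,r3:32
cycle 17: CDB Add1=-20 // r0:2,r1:8,r2:-20,r3:32

STATUS = VALUE -20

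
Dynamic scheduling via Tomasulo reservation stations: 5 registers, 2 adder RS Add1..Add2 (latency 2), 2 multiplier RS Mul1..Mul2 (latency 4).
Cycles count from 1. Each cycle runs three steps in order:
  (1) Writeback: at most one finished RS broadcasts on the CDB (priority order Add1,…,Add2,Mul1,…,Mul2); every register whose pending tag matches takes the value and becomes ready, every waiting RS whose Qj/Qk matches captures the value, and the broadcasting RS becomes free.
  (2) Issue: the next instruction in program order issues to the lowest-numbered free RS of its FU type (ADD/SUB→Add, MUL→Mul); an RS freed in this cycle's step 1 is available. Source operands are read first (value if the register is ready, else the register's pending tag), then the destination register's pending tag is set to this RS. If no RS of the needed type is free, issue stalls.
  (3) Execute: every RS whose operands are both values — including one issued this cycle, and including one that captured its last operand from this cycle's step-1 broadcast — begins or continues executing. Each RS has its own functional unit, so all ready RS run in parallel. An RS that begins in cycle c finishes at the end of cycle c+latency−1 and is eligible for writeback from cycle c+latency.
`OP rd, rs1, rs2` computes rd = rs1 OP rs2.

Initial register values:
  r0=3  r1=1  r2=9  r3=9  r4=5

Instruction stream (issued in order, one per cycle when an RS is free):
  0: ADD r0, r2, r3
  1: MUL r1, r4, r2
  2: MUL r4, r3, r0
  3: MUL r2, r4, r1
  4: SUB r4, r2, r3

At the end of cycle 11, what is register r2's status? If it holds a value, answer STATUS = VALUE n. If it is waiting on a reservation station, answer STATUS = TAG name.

STATUS = VALUE 7290

c1: issue ADD r0<-Add1 | r0:Add1,r1:1,r2:9,r3:9,r4:5
c2: issue MUL r1<-Mul1 | r0:Add1,r1:Mul1,r2:9,r3:9,r4:5
c3: CDB Add1=18; issue MUL r4<-Mul2 | r0:18,r1:Mul1,r2:9,r3:9,r4:Mul2
c4: stall | r0:18,r1:Mul1,r2:9,r3:9,r4:Mul2
c5: stall | r0:18,r1:Mul1,r2:9,r3:9,r4:Mul2
c6: CDB Mul1=45; issue MUL r2<-Mul1 | r0:18,r1:45,r2:Mul1,r3:9,r4:Mul2
c7: CDB Mul2=162; issue SUB r4<-Add1 | r0:18,r1:45,r2:Mul1,r3:9,r4:Add1
c8: - | r0:18,r1:45,r2:Mul1,r3:9,r4:Add1
c9: - | r0:18,r1:45,r2:Mul1,r3:9,r4:Add1
c10: - | r0:18,r1:45,r2:Mul1,r3:9,r4:Add1
c11: CDB Mul1=7290 | r0:18,r1:45,r2:7290,r3:9,r4:Add1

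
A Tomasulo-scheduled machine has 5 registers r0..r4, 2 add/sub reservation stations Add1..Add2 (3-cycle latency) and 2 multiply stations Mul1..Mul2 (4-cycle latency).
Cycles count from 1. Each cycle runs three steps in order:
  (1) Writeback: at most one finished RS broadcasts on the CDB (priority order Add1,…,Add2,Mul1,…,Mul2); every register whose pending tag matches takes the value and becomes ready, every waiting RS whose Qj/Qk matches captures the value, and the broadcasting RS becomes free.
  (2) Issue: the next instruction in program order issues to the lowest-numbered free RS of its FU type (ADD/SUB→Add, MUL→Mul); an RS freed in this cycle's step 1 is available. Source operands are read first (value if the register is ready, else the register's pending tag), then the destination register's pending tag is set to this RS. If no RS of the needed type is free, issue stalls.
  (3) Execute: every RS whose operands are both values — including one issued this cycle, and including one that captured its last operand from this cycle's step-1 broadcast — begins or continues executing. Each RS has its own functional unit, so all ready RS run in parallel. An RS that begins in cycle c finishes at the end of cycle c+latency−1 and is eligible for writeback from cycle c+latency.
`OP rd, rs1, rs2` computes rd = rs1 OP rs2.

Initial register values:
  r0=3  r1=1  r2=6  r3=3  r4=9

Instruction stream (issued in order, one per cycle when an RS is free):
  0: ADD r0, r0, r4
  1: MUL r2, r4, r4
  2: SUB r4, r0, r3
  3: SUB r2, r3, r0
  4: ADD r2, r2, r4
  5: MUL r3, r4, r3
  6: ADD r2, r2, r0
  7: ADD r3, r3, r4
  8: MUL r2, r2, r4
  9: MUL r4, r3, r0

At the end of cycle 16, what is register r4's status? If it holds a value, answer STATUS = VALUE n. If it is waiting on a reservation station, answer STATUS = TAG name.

STATUS = TAG Mul2

cycle 1: issue ADD r0<-Add1 // r0:Add1,r1:1,r2:6,r3:3,r4:9
cycle 2: issue MUL r2<-Mul1 // r0:Add1,r1:1,r2:Mul1,r3:3,r4:9
cycle 3: issue SUB r4<-Add2 // r0:Add1,r1:1,r2:Mul1,r3:3,r4:Add2
cycle 4: CDB Add1=12; issue SUB r2<-Add1 // r0:12,r1:1,r2:Add1,r3:3,r4:Add2
cycle 5: stall // r0:12,r1:1,r2:Add1,r3:3,r4:Add2
cycle 6: CDB Mul1=81; stall // r0:12,r1:1,r2:Add1,r3:3,r4:Add2
cycle 7: CDB Add1=-9; issue ADD r2<-Add1 // r0:12,r1:1,r2:Add1,r3:3,r4:Add2
cycle 8: CDB Add2=9; issue MUL r3<-Mul1 // r0:12,r1:1,r2:Add1,r3:Mul1,r4:9
cycle 9: issue ADD r2<-Add2 // r0:12,r1:1,r2:Add2,r3:Mul1,r4:9
cycle 10: stall // r0:12,r1:1,r2:Add2,r3:Mul1,r4:9
cycle 11: CDB Add1=0; issue ADD r3<-Add1 // r0:12,r1:1,r2:Add2,r3:Add1,r4:9
cycle 12: CDB Mul1=27; issue MUL r2<-Mul1 // r0:12,r1:1,r2:Mul1,r3:Add1,r4:9
cycle 13: issue MUL r4<-Mul2 // r0:12,r1:1,r2:Mul1,r3:Add1,r4:Mul2
cycle 14: CDB Add2=12 // r0:12,r1:1,r2:Mul1,r3:Add1,r4:Mul2
cycle 15: CDB Add1=36 // r0:12,r1:1,r2:Mul1,r3:36,r4:Mul2
cycle 16: - // r0:12,r1:1,r2:Mul1,r3:36,r4:Mul2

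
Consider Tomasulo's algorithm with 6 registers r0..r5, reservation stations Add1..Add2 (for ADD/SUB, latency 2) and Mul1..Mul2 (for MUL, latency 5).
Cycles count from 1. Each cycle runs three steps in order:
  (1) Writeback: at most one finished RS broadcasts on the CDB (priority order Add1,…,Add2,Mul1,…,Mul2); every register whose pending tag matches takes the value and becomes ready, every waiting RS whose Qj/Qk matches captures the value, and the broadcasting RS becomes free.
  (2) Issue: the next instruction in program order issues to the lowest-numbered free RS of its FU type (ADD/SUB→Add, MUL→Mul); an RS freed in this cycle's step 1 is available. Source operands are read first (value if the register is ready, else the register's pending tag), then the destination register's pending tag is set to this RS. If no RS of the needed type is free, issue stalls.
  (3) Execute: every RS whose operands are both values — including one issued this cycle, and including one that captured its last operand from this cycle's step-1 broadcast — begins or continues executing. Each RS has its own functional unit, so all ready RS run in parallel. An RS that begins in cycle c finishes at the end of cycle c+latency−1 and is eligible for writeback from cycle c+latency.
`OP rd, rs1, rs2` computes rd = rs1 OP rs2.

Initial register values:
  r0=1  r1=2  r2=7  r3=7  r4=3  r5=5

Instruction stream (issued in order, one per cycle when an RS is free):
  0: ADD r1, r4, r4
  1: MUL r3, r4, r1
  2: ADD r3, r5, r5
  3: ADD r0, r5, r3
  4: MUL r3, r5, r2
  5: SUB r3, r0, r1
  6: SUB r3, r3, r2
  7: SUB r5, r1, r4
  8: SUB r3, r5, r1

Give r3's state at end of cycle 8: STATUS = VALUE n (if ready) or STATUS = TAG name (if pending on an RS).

  c1: issue ADD r1<-Add1  regs: r0:1,r1:Add1,r2:7,r3:7,r4:3,r5:5
  c2: issue MUL r3<-Mul1  regs: r0:1,r1:Add1,r2:7,r3:Mul1,r4:3,r5:5
  c3: CDB Add1=6; issue ADD r3<-Add1  regs: r0:1,r1:6,r2:7,r3:Add1,r4:3,r5:5
  c4: issue ADD r0<-Add2  regs: r0:Add2,r1:6,r2:7,r3:Add1,r4:3,r5:5
  c5: CDB Add1=10; issue MUL r3<-Mul2  regs: r0:Add2,r1:6,r2:7,r3:Mul2,r4:3,r5:5
  c6: issue SUB r3<-Add1  regs: r0:Add2,r1:6,r2:7,r3:Add1,r4:3,r5:5
  c7: CDB Add2=15; issue SUB r3<-Add2  regs: r0:15,r1:6,r2:7,r3:Add2,r4:3,r5:5
  c8: CDB Mul1=18; stall  regs: r0:15,r1:6,r2:7,r3:Add2,r4:3,r5:5

STATUS = TAG Add2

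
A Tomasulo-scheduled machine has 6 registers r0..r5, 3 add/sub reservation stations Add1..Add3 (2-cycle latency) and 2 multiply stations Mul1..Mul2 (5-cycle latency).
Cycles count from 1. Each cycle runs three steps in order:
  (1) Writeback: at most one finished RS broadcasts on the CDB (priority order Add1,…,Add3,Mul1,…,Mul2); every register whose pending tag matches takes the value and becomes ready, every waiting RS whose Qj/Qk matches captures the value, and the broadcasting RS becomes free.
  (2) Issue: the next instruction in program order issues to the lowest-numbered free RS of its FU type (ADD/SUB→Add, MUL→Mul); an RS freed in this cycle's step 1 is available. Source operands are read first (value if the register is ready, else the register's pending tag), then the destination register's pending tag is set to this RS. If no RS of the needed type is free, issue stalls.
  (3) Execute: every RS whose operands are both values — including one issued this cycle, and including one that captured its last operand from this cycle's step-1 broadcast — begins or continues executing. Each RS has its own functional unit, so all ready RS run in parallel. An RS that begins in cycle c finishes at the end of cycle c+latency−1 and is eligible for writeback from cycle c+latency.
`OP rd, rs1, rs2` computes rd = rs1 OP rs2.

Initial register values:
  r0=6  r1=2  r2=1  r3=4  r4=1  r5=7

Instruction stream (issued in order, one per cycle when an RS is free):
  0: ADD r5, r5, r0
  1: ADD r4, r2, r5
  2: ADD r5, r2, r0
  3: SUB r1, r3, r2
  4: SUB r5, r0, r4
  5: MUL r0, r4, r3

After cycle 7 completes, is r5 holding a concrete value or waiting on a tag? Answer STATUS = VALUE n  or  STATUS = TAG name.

STATUS = TAG Add1

  c1: issue ADD r5<-Add1  regs: r0:6,r1:2,r2:1,r3:4,r4:1,r5:Add1
  c2: issue ADD r4<-Add2  regs: r0:6,r1:2,r2:1,r3:4,r4:Add2,r5:Add1
  c3: CDB Add1=13; issue ADD r5<-Add1  regs: r0:6,r1:2,r2:1,r3:4,r4:Add2,r5:Add1
  c4: issue SUB r1<-Add3  regs: r0:6,r1:Add3,r2:1,r3:4,r4:Add2,r5:Add1
  c5: CDB Add1=7; issue SUB r5<-Add1  regs: r0:6,r1:Add3,r2:1,r3:4,r4:Add2,r5:Add1
  c6: CDB Add2=14; issue MUL r0<-Mul1  regs: r0:Mul1,r1:Add3,r2:1,r3:4,r4:14,r5:Add1
  c7: CDB Add3=3  regs: r0:Mul1,r1:3,r2:1,r3:4,r4:14,r5:Add1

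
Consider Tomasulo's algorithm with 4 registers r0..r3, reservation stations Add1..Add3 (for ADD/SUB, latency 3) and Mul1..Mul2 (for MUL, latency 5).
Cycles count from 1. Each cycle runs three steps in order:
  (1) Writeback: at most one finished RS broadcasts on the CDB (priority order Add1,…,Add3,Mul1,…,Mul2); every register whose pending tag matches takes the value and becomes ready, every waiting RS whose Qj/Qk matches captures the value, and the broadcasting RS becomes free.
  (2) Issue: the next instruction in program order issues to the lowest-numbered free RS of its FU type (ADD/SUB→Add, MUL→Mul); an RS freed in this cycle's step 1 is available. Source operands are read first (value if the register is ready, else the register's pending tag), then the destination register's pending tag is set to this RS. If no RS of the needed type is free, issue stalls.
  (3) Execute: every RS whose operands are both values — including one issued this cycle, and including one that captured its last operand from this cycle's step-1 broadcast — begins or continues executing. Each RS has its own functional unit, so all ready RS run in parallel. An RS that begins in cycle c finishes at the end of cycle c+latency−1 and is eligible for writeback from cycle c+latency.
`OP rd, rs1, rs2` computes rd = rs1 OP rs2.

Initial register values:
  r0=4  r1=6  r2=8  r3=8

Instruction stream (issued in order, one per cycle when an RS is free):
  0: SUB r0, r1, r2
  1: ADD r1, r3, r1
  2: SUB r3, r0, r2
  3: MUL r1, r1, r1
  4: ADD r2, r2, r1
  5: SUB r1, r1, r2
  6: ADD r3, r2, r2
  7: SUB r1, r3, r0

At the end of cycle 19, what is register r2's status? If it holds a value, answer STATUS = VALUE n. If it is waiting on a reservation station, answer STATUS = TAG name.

STATUS = VALUE 204

c1: issue SUB r0<-Add1 | r0:Add1,r1:6,r2:8,r3:8
c2: issue ADD r1<-Add2 | r0:Add1,r1:Add2,r2:8,r3:8
c3: issue SUB r3<-Add3 | r0:Add1,r1:Add2,r2:8,r3:Add3
c4: CDB Add1=-2; issue MUL r1<-Mul1 | r0:-2,r1:Mul1,r2:8,r3:Add3
c5: CDB Add2=14; issue ADD r2<-Add1 | r0:-2,r1:Mul1,r2:Add1,r3:Add3
c6: issue SUB r1<-Add2 | r0:-2,r1:Add2,r2:Add1,r3:Add3
c7: CDB Add3=-10; issue ADD r3<-Add3 | r0:-2,r1:Add2,r2:Add1,r3:Add3
c8: stall | r0:-2,r1:Add2,r2:Add1,r3:Add3
c9: stall | r0:-2,r1:Add2,r2:Add1,r3:Add3
c10: CDB Mul1=196; stall | r0:-2,r1:Add2,r2:Add1,r3:Add3
c11: stall | r0:-2,r1:Add2,r2:Add1,r3:Add3
c12: stall | r0:-2,r1:Add2,r2:Add1,r3:Add3
c13: CDB Add1=204; issue SUB r1<-Add1 | r0:-2,r1:Add1,r2:204,r3:Add3
c14: - | r0:-2,r1:Add1,r2:204,r3:Add3
c15: - | r0:-2,r1:Add1,r2:204,r3:Add3
c16: CDB Add2=-8 | r0:-2,r1:Add1,r2:204,r3:Add3
c17: CDB Add3=408 | r0:-2,r1:Add1,r2:204,r3:408
c18: - | r0:-2,r1:Add1,r2:204,r3:408
c19: - | r0:-2,r1:Add1,r2:204,r3:408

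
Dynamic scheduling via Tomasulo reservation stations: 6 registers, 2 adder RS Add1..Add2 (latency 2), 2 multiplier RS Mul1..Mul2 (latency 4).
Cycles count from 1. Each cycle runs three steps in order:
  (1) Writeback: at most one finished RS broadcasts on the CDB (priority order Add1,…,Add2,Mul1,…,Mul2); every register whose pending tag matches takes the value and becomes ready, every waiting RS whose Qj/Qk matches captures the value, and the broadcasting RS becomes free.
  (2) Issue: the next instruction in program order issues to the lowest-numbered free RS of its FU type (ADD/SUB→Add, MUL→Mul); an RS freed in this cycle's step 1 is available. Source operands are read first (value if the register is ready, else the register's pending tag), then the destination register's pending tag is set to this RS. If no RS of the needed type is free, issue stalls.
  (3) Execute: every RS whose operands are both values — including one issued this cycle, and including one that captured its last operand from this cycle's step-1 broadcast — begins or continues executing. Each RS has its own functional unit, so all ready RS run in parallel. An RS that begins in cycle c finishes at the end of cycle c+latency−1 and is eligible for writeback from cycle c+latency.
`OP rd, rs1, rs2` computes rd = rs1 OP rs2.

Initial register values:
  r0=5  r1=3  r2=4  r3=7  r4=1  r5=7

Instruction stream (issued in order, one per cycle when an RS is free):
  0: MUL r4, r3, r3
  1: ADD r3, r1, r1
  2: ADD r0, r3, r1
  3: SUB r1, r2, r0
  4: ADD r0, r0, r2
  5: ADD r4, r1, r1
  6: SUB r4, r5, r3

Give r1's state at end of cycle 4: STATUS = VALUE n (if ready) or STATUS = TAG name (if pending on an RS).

c1: issue MUL r4<-Mul1 | r0:5,r1:3,r2:4,r3:7,r4:Mul1,r5:7
c2: issue ADD r3<-Add1 | r0:5,r1:3,r2:4,r3:Add1,r4:Mul1,r5:7
c3: issue ADD r0<-Add2 | r0:Add2,r1:3,r2:4,r3:Add1,r4:Mul1,r5:7
c4: CDB Add1=6; issue SUB r1<-Add1 | r0:Add2,r1:Add1,r2:4,r3:6,r4:Mul1,r5:7

STATUS = TAG Add1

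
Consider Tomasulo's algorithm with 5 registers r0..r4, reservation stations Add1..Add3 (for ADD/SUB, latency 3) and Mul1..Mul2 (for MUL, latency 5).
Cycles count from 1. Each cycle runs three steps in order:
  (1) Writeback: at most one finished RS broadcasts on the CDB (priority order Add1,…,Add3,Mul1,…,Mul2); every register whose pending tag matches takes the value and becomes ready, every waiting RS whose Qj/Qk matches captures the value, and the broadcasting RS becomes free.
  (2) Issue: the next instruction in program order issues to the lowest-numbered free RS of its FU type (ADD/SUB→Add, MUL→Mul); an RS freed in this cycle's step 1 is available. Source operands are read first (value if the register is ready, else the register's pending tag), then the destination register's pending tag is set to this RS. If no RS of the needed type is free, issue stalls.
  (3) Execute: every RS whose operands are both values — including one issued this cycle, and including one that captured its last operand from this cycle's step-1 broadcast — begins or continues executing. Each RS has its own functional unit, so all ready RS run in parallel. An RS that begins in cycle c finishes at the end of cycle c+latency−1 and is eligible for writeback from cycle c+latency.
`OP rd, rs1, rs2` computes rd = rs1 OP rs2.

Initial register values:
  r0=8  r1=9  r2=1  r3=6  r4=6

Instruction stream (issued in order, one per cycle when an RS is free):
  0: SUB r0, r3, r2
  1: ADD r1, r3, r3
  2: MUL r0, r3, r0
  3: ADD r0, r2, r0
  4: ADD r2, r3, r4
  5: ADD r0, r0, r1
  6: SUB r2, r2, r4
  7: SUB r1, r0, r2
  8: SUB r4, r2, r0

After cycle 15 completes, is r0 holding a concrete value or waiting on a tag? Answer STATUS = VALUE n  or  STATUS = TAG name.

STATUS = VALUE 43

  c1: issue SUB r0<-Add1  regs: r0:Add1,r1:9,r2:1,r3:6,r4:6
  c2: issue ADD r1<-Add2  regs: r0:Add1,r1:Add2,r2:1,r3:6,r4:6
  c3: issue MUL r0<-Mul1  regs: r0:Mul1,r1:Add2,r2:1,r3:6,r4:6
  c4: CDB Add1=5; issue ADD r0<-Add1  regs: r0:Add1,r1:Add2,r2:1,r3:6,r4:6
  c5: CDB Add2=12; issue ADD r2<-Add2  regs: r0:Add1,r1:12,r2:Add2,r3:6,r4:6
  c6: issue ADD r0<-Add3  regs: r0:Add3,r1:12,r2:Add2,r3:6,r4:6
  c7: stall  regs: r0:Add3,r1:12,r2:Add2,r3:6,r4:6
  c8: CDB Add2=12; issue SUB r2<-Add2  regs: r0:Add3,r1:12,r2:Add2,r3:6,r4:6
  c9: CDB Mul1=30; stall  regs: r0:Add3,r1:12,r2:Add2,r3:6,r4:6
  c10: stall  regs: r0:Add3,r1:12,r2:Add2,r3:6,r4:6
  c11: CDB Add2=6; issue SUB r1<-Add2  regs: r0:Add3,r1:Add2,r2:6,r3:6,r4:6
  c12: CDB Add1=31; issue SUB r4<-Add1  regs: r0:Add3,r1:Add2,r2:6,r3:6,r4:Add1
  c13: -  regs: r0:Add3,r1:Add2,r2:6,r3:6,r4:Add1
  c14: -  regs: r0:Add3,r1:Add2,r2:6,r3:6,r4:Add1
  c15: CDB Add3=43  regs: r0:43,r1:Add2,r2:6,r3:6,r4:Add1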